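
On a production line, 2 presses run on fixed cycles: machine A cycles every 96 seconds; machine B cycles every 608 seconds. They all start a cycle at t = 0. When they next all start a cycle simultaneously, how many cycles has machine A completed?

All finish a whole number of cycles simultaneously at t = LCM of the periods.
96 = 2^5 × 3
608 = 2^5 × 19
LCM(96, 608) = 2^5 × 3 × 19 = 1824.
Cycles for period 96: 1824 / 96 = 19.

19 cycles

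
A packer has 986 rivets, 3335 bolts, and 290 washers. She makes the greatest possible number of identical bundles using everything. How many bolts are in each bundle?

Number of bundles = gcd(986, 3335, 290).
986 = 2 × 17 × 29
3335 = 5 × 23 × 29
290 = 2 × 5 × 29
gcd(986, 3335, 290) = 29.
bolts per bundle = 3335 / 29 = 115.

115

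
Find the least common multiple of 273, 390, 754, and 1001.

870870

273 = 3 × 7 × 13
390 = 2 × 3 × 5 × 13
754 = 2 × 13 × 29
1001 = 7 × 11 × 13
LCM(273, 390, 754, 1001) = 2 × 3 × 5 × 7 × 11 × 13 × 29 = 870870.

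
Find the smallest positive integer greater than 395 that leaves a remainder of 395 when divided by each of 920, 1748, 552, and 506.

577235

N − 395 must be a common multiple of 920, 1748, 552, and 506.
920 = 2^3 × 5 × 23
1748 = 2^2 × 19 × 23
552 = 2^3 × 3 × 23
506 = 2 × 11 × 23
LCM(920, 1748, 552, 506) = 2^3 × 3 × 5 × 11 × 19 × 23 = 576840.
Smallest N > 395 is LCM + 395 = 576840 + 395 = 577235.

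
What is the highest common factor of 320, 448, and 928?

32

320 = 2^6 × 5
448 = 2^6 × 7
928 = 2^5 × 29
gcd(320, 448, 928) = 2^5 = 32.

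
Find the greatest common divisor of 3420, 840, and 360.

3420 = 2^2 × 3^2 × 5 × 19
840 = 2^3 × 3 × 5 × 7
360 = 2^3 × 3^2 × 5
gcd(3420, 840, 360) = 2^2 × 3 × 5 = 60.

60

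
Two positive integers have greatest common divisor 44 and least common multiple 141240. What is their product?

6214560

For any two positive integers, gcd × lcm = product = 44 × 141240 = 6214560.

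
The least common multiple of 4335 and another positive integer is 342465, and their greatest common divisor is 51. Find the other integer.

gcd × lcm = product of the two integers, so the other integer is (51 × 342465) / 4335 = 4029.

4029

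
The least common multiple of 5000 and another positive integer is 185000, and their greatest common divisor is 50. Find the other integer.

gcd × lcm = product of the two integers, so the other integer is (50 × 185000) / 5000 = 1850.

1850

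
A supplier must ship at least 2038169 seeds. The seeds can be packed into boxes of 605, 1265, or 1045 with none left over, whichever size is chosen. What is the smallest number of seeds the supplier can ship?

2115080

The number of seeds must be a common multiple of 605, 1265, and 1045, so a multiple of their LCM.
605 = 5 × 11^2
1265 = 5 × 11 × 23
1045 = 5 × 11 × 19
LCM(605, 1265, 1045) = 5 × 11^2 × 19 × 23 = 264385.
Smallest multiple of 264385 that is ≥ 2038169: ⌈2038169/264385⌉ × 264385 = 8 × 264385 = 2115080.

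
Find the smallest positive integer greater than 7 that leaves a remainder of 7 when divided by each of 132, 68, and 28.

N − 7 must be a common multiple of 132, 68, and 28.
132 = 2^2 × 3 × 11
68 = 2^2 × 17
28 = 2^2 × 7
LCM(132, 68, 28) = 2^2 × 3 × 7 × 11 × 17 = 15708.
Smallest N > 7 is LCM + 7 = 15708 + 7 = 15715.

15715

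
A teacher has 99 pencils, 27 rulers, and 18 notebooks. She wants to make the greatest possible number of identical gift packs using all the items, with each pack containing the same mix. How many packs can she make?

The pack count must divide each quantity, so the greatest is gcd(99, 27, 18).
99 = 3^2 × 11
27 = 3^3
18 = 2 × 3^2
gcd(99, 27, 18) = 3^2 = 9.

9 packs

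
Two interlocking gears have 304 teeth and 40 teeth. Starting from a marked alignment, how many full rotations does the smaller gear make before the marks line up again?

The first common completion time is the LCM of the periods.
304 = 2^4 × 19
40 = 2^3 × 5
LCM(304, 40) = 2^4 × 5 × 19 = 1520.
Rotations for period 40: 1520 / 40 = 38.

38 rotations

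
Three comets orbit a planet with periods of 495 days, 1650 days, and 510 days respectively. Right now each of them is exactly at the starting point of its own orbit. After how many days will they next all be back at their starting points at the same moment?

84150 days

We need the least common multiple of the intervals.
495 = 3^2 × 5 × 11
1650 = 2 × 3 × 5^2 × 11
510 = 2 × 3 × 5 × 17
LCM(495, 1650, 510) = 2 × 3^2 × 5^2 × 11 × 17 = 84150.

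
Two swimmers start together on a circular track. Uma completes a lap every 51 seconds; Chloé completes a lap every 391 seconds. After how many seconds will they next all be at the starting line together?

1173 seconds

They coincide at every common multiple of the periods; the first is the LCM.
51 = 3 × 17
391 = 17 × 23
LCM(51, 391) = 3 × 17 × 23 = 1173.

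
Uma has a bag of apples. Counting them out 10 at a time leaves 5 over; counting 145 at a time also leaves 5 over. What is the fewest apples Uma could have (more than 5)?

N − 5 must be a common multiple of 10 and 145.
10 = 2 × 5
145 = 5 × 29
LCM(10, 145) = 2 × 5 × 29 = 290.
Smallest N > 5 is LCM + 5 = 290 + 5 = 295.

295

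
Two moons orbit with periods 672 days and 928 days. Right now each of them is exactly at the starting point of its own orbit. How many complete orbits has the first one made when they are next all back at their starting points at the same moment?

They are all back at their starting positions together after one LCM of the periods.
672 = 2^5 × 3 × 7
928 = 2^5 × 29
LCM(672, 928) = 2^5 × 3 × 7 × 29 = 19488.
Orbits for period 672: 19488 / 672 = 29.

29 orbits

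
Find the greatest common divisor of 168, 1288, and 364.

28

168 = 2^3 × 3 × 7
1288 = 2^3 × 7 × 23
364 = 2^2 × 7 × 13
gcd(168, 1288, 364) = 2^2 × 7 = 28.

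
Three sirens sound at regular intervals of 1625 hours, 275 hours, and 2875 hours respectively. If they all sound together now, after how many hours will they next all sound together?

We need the least common multiple of the intervals.
1625 = 5^3 × 13
275 = 5^2 × 11
2875 = 5^3 × 23
LCM(1625, 275, 2875) = 5^3 × 11 × 13 × 23 = 411125.

411125 hours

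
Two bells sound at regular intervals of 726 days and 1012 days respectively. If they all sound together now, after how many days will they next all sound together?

They coincide at every common multiple of the periods; the first is the LCM.
726 = 2 × 3 × 11^2
1012 = 2^2 × 11 × 23
LCM(726, 1012) = 2^2 × 3 × 11^2 × 23 = 33396.

33396 days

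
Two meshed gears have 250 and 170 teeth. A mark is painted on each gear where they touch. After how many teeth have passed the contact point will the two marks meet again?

We need the least common multiple of the intervals.
250 = 2 × 5^3
170 = 2 × 5 × 17
LCM(250, 170) = 2 × 5^3 × 17 = 4250.

4250 teeth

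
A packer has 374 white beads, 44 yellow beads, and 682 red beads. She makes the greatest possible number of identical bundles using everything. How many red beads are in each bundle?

Number of bundles = gcd(374, 44, 682).
374 = 2 × 11 × 17
44 = 2^2 × 11
682 = 2 × 11 × 31
gcd(374, 44, 682) = 2 × 11 = 22.
red beads per bundle = 682 / 22 = 31.

31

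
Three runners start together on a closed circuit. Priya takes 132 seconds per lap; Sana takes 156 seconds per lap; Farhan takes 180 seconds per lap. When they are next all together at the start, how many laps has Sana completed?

165 laps

All finish a whole number of cycles simultaneously at t = LCM of the periods.
132 = 2^2 × 3 × 11
156 = 2^2 × 3 × 13
180 = 2^2 × 3^2 × 5
LCM(132, 156, 180) = 2^2 × 3^2 × 5 × 11 × 13 = 25740.
Laps for period 156: 25740 / 156 = 165.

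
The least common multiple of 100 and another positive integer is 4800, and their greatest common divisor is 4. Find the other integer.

gcd × lcm = product of the two integers, so the other integer is (4 × 4800) / 100 = 192.

192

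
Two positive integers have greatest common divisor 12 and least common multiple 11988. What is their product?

For any two positive integers, gcd × lcm = product = 12 × 11988 = 143856.

143856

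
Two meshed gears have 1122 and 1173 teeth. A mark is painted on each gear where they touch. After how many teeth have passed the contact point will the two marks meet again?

25806 teeth

They coincide at every common multiple of the periods; the first is the LCM.
1122 = 2 × 3 × 11 × 17
1173 = 3 × 17 × 23
LCM(1122, 1173) = 2 × 3 × 11 × 17 × 23 = 25806.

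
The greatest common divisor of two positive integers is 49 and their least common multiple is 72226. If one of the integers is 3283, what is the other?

1078

For two integers, gcd × lcm = product, so the other is (49 × 72226) / 3283 = 3539074 / 3283 = 1078.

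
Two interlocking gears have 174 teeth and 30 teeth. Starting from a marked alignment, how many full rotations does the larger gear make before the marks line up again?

5 rotations

The first common completion time is the LCM of the periods.
174 = 2 × 3 × 29
30 = 2 × 3 × 5
LCM(174, 30) = 2 × 3 × 5 × 29 = 870.
Rotations for period 174: 870 / 174 = 5.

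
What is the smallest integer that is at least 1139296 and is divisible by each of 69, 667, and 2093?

The integer must be a common multiple of 69, 667, and 2093, so a multiple of their LCM.
69 = 3 × 23
667 = 23 × 29
2093 = 7 × 13 × 23
LCM(69, 667, 2093) = 3 × 7 × 13 × 23 × 29 = 182091.
Smallest multiple of 182091 that is ≥ 1139296: ⌈1139296/182091⌉ × 182091 = 7 × 182091 = 1274637.

1274637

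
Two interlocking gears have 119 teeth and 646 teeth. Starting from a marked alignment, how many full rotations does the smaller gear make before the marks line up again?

38 rotations

They are all back at their starting positions together after one LCM of the periods.
119 = 7 × 17
646 = 2 × 17 × 19
LCM(119, 646) = 2 × 7 × 17 × 19 = 4522.
Rotations for period 119: 4522 / 119 = 38.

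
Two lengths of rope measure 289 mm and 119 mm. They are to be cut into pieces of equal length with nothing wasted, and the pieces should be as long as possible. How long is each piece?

The greatest length dividing all of 289 and 119 is their gcd.
289 = 17^2
119 = 7 × 17
gcd(289, 119) = 17.

17 mm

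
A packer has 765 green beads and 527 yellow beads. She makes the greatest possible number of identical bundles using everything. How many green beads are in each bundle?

Number of bundles = gcd(765, 527).
765 = 3^2 × 5 × 17
527 = 17 × 31
gcd(765, 527) = 17.
green beads per bundle = 765 / 17 = 45.

45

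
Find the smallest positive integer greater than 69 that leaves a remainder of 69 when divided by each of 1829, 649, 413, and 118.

281735

N − 69 must be a common multiple of 1829, 649, 413, and 118.
1829 = 31 × 59
649 = 11 × 59
413 = 7 × 59
118 = 2 × 59
LCM(1829, 649, 413, 118) = 2 × 7 × 11 × 31 × 59 = 281666.
Smallest N > 69 is LCM + 69 = 281666 + 69 = 281735.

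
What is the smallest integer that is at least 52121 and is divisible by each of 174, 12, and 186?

53940

The integer must be a common multiple of 174, 12, and 186, so a multiple of their LCM.
174 = 2 × 3 × 29
12 = 2^2 × 3
186 = 2 × 3 × 31
LCM(174, 12, 186) = 2^2 × 3 × 29 × 31 = 10788.
Smallest multiple of 10788 that is ≥ 52121: ⌈52121/10788⌉ × 10788 = 5 × 10788 = 53940.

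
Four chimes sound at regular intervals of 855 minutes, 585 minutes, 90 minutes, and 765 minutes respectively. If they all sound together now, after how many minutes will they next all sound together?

We need the least common multiple of the intervals.
855 = 3^2 × 5 × 19
585 = 3^2 × 5 × 13
90 = 2 × 3^2 × 5
765 = 3^2 × 5 × 17
LCM(855, 585, 90, 765) = 2 × 3^2 × 5 × 13 × 17 × 19 = 377910.

377910 minutes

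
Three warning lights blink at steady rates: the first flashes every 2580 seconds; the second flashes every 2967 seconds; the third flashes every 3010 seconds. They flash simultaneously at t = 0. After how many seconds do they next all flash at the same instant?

We need the least common multiple of the intervals.
2580 = 2^2 × 3 × 5 × 43
2967 = 3 × 23 × 43
3010 = 2 × 5 × 7 × 43
LCM(2580, 2967, 3010) = 2^2 × 3 × 5 × 7 × 23 × 43 = 415380.

415380 seconds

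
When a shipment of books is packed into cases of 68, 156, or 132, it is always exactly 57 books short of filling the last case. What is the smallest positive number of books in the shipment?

29115

Being 57 short of a full case of size k means N ≡ −57 (mod k), i.e. N + 57 is a multiple of each size.
68 = 2^2 × 17
156 = 2^2 × 3 × 13
132 = 2^2 × 3 × 11
LCM(68, 156, 132) = 2^2 × 3 × 11 × 13 × 17 = 29172.
Smallest positive N is 29172 − 57 = 29115.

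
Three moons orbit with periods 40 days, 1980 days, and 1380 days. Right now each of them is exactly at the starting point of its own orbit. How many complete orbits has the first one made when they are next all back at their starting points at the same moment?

2277 orbits

All finish a whole number of cycles simultaneously at t = LCM of the periods.
40 = 2^3 × 5
1980 = 2^2 × 3^2 × 5 × 11
1380 = 2^2 × 3 × 5 × 23
LCM(40, 1980, 1380) = 2^3 × 3^2 × 5 × 11 × 23 = 91080.
Orbits for period 40: 91080 / 40 = 2277.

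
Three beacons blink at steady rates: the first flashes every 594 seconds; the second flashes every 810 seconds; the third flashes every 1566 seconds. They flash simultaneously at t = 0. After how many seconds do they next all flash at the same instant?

258390 seconds

They coincide at every common multiple of the periods; the first is the LCM.
594 = 2 × 3^3 × 11
810 = 2 × 3^4 × 5
1566 = 2 × 3^3 × 29
LCM(594, 810, 1566) = 2 × 3^4 × 5 × 11 × 29 = 258390.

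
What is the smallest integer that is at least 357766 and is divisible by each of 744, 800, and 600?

372000

The integer must be a common multiple of 744, 800, and 600, so a multiple of their LCM.
744 = 2^3 × 3 × 31
800 = 2^5 × 5^2
600 = 2^3 × 3 × 5^2
LCM(744, 800, 600) = 2^5 × 3 × 5^2 × 31 = 74400.
Smallest multiple of 74400 that is ≥ 357766: ⌈357766/74400⌉ × 74400 = 5 × 74400 = 372000.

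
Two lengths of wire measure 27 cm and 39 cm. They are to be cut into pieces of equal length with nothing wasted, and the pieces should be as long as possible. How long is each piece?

The greatest length dividing all of 27 and 39 is their gcd.
27 = 3^3
39 = 3 × 13
gcd(27, 39) = 3.

3 cm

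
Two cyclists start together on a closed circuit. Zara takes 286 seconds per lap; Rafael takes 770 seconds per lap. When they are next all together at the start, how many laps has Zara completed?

They are all back at their starting positions together after one LCM of the periods.
286 = 2 × 11 × 13
770 = 2 × 5 × 7 × 11
LCM(286, 770) = 2 × 5 × 7 × 11 × 13 = 10010.
Laps for period 286: 10010 / 286 = 35.

35 laps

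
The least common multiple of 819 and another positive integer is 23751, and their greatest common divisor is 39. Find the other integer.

gcd × lcm = product of the two integers, so the other integer is (39 × 23751) / 819 = 1131.

1131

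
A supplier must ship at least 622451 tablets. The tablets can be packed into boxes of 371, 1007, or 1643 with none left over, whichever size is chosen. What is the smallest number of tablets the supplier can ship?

655557

The number of tablets must be a common multiple of 371, 1007, and 1643, so a multiple of their LCM.
371 = 7 × 53
1007 = 19 × 53
1643 = 31 × 53
LCM(371, 1007, 1643) = 7 × 19 × 31 × 53 = 218519.
Smallest multiple of 218519 that is ≥ 622451: ⌈622451/218519⌉ × 218519 = 3 × 218519 = 655557.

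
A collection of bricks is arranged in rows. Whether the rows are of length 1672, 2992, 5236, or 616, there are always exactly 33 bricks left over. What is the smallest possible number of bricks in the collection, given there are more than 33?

397969

N − 33 must be a common multiple of 1672, 2992, 5236, and 616.
1672 = 2^3 × 11 × 19
2992 = 2^4 × 11 × 17
5236 = 2^2 × 7 × 11 × 17
616 = 2^3 × 7 × 11
LCM(1672, 2992, 5236, 616) = 2^4 × 7 × 11 × 17 × 19 = 397936.
Smallest N > 33 is LCM + 33 = 397936 + 33 = 397969.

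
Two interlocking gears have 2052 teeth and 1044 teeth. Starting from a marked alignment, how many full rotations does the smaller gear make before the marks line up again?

57 rotations

They are all back at their starting positions together after one LCM of the periods.
2052 = 2^2 × 3^3 × 19
1044 = 2^2 × 3^2 × 29
LCM(2052, 1044) = 2^2 × 3^3 × 19 × 29 = 59508.
Rotations for period 1044: 59508 / 1044 = 57.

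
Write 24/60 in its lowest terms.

2/5

24 = 2^3 × 3
60 = 2^2 × 3 × 5
gcd(24, 60) = 2^2 × 3 = 12.
Divide numerator and denominator by 12: 24/60 = 2/5.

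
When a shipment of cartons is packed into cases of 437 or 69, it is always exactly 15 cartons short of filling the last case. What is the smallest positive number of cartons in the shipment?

1296

Being 15 short of a full case of size k means N ≡ −15 (mod k), i.e. N + 15 is a multiple of each size.
437 = 19 × 23
69 = 3 × 23
LCM(437, 69) = 3 × 19 × 23 = 1311.
Smallest positive N is 1311 − 15 = 1296.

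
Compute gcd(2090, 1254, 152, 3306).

38

2090 = 2 × 5 × 11 × 19
1254 = 2 × 3 × 11 × 19
152 = 2^3 × 19
3306 = 2 × 3 × 19 × 29
gcd(2090, 1254, 152, 3306) = 2 × 19 = 38.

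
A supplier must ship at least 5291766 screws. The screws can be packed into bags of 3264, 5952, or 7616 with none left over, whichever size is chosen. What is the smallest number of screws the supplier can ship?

The number of screws must be a common multiple of 3264, 5952, and 7616, so a multiple of their LCM.
3264 = 2^6 × 3 × 17
5952 = 2^6 × 3 × 31
7616 = 2^6 × 7 × 17
LCM(3264, 5952, 7616) = 2^6 × 3 × 7 × 17 × 31 = 708288.
Smallest multiple of 708288 that is ≥ 5291766: ⌈5291766/708288⌉ × 708288 = 8 × 708288 = 5666304.

5666304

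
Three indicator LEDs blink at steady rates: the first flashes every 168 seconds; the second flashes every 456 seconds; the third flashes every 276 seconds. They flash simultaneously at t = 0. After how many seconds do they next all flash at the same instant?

We need the least common multiple of the intervals.
168 = 2^3 × 3 × 7
456 = 2^3 × 3 × 19
276 = 2^2 × 3 × 23
LCM(168, 456, 276) = 2^3 × 3 × 7 × 19 × 23 = 73416.

73416 seconds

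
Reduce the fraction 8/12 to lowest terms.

2/3

8 = 2^3
12 = 2^2 × 3
gcd(8, 12) = 2^2 = 4.
Divide numerator and denominator by 4: 8/12 = 2/3.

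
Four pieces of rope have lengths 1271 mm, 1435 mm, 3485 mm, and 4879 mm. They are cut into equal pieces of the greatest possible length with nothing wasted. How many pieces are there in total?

Piece length = gcd(1271, 1435, 3485, 4879).
1271 = 31 × 41
1435 = 5 × 7 × 41
3485 = 5 × 17 × 41
4879 = 7 × 17 × 41
gcd(1271, 1435, 3485, 4879) = 41.
Total pieces = 1271/41 + 1435/41 + 3485/41 + 4879/41 = 31 + 35 + 85 + 119 = 270.

270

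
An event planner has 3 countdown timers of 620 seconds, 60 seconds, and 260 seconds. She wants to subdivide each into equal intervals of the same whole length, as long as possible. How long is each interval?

20 seconds

The interval must divide each timer length; the longest such is the gcd.
620 = 2^2 × 5 × 31
60 = 2^2 × 3 × 5
260 = 2^2 × 5 × 13
gcd(620, 60, 260) = 2^2 × 5 = 20.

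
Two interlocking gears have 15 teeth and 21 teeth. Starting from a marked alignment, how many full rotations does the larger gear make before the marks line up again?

5 rotations

The first common completion time is the LCM of the periods.
15 = 3 × 5
21 = 3 × 7
LCM(15, 21) = 3 × 5 × 7 = 105.
Rotations for period 21: 105 / 21 = 5.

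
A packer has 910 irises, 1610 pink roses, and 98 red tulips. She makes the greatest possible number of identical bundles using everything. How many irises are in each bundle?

Number of bundles = gcd(910, 1610, 98).
910 = 2 × 5 × 7 × 13
1610 = 2 × 5 × 7 × 23
98 = 2 × 7^2
gcd(910, 1610, 98) = 2 × 7 = 14.
irises per bundle = 910 / 14 = 65.

65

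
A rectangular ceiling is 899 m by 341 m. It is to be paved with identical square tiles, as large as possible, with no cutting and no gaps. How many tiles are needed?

319

Tile side = gcd(899, 341).
899 = 29 × 31
341 = 11 × 31
gcd(899, 341) = 31.
Tiles: (899/31) × (341/31) = 29 × 11 = 319.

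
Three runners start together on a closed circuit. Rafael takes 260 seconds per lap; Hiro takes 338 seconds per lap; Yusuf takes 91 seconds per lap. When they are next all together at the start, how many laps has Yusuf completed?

260 laps

All finish a whole number of cycles simultaneously at t = LCM of the periods.
260 = 2^2 × 5 × 13
338 = 2 × 13^2
91 = 7 × 13
LCM(260, 338, 91) = 2^2 × 5 × 7 × 13^2 = 23660.
Laps for period 91: 23660 / 91 = 260.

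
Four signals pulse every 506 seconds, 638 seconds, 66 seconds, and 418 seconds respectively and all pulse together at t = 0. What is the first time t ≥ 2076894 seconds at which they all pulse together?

Joint pulses occur at multiples of LCM(506, 638, 66, 418).
506 = 2 × 11 × 23
638 = 2 × 11 × 29
66 = 2 × 3 × 11
418 = 2 × 11 × 19
LCM(506, 638, 66, 418) = 2 × 3 × 11 × 19 × 23 × 29 = 836418.
Smallest multiple of 836418 that is ≥ 2076894: ⌈2076894/836418⌉ × 836418 = 3 × 836418 = 2509254.

2509254 seconds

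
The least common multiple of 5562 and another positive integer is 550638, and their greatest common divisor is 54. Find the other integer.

gcd × lcm = product of the two integers, so the other integer is (54 × 550638) / 5562 = 5346.

5346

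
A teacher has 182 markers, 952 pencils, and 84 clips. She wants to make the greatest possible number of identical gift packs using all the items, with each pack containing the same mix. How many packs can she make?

The pack count must divide each quantity, so the greatest is gcd(182, 952, 84).
182 = 2 × 7 × 13
952 = 2^3 × 7 × 17
84 = 2^2 × 3 × 7
gcd(182, 952, 84) = 2 × 7 = 14.

14 packs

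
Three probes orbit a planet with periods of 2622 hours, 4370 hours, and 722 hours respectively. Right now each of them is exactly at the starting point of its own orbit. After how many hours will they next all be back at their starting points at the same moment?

The first simultaneous occurrence is after LCM of the individual periods.
2622 = 2 × 3 × 19 × 23
4370 = 2 × 5 × 19 × 23
722 = 2 × 19^2
LCM(2622, 4370, 722) = 2 × 3 × 5 × 19^2 × 23 = 249090.

249090 hours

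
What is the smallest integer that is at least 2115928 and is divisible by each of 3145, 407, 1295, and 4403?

The integer must be a common multiple of 3145, 407, 1295, and 4403, so a multiple of their LCM.
3145 = 5 × 17 × 37
407 = 11 × 37
1295 = 5 × 7 × 37
4403 = 7 × 17 × 37
LCM(3145, 407, 1295, 4403) = 5 × 7 × 11 × 17 × 37 = 242165.
Smallest multiple of 242165 that is ≥ 2115928: ⌈2115928/242165⌉ × 242165 = 9 × 242165 = 2179485.

2179485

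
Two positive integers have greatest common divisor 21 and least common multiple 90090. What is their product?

For any two positive integers, gcd × lcm = product = 21 × 90090 = 1891890.

1891890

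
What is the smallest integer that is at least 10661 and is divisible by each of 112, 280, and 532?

21280

The integer must be a common multiple of 112, 280, and 532, so a multiple of their LCM.
112 = 2^4 × 7
280 = 2^3 × 5 × 7
532 = 2^2 × 7 × 19
LCM(112, 280, 532) = 2^4 × 5 × 7 × 19 = 10640.
Smallest multiple of 10640 that is ≥ 10661: ⌈10661/10640⌉ × 10640 = 2 × 10640 = 21280.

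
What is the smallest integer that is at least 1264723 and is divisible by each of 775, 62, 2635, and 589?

The integer must be a common multiple of 775, 62, 2635, and 589, so a multiple of their LCM.
775 = 5^2 × 31
62 = 2 × 31
2635 = 5 × 17 × 31
589 = 19 × 31
LCM(775, 62, 2635, 589) = 2 × 5^2 × 17 × 19 × 31 = 500650.
Smallest multiple of 500650 that is ≥ 1264723: ⌈1264723/500650⌉ × 500650 = 3 × 500650 = 1501950.

1501950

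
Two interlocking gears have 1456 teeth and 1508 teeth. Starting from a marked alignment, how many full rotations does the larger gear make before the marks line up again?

They are all back at their starting positions together after one LCM of the periods.
1456 = 2^4 × 7 × 13
1508 = 2^2 × 13 × 29
LCM(1456, 1508) = 2^4 × 7 × 13 × 29 = 42224.
Rotations for period 1508: 42224 / 1508 = 28.

28 rotations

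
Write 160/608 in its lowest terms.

5/19

160 = 2^5 × 5
608 = 2^5 × 19
gcd(160, 608) = 2^5 = 32.
Divide numerator and denominator by 32: 160/608 = 5/19.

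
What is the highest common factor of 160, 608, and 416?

160 = 2^5 × 5
608 = 2^5 × 19
416 = 2^5 × 13
gcd(160, 608, 416) = 2^5 = 32.

32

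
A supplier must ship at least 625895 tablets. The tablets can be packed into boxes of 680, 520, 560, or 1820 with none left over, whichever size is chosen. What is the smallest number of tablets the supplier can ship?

The number of tablets must be a common multiple of 680, 520, 560, and 1820, so a multiple of their LCM.
680 = 2^3 × 5 × 17
520 = 2^3 × 5 × 13
560 = 2^4 × 5 × 7
1820 = 2^2 × 5 × 7 × 13
LCM(680, 520, 560, 1820) = 2^4 × 5 × 7 × 13 × 17 = 123760.
Smallest multiple of 123760 that is ≥ 625895: ⌈625895/123760⌉ × 123760 = 6 × 123760 = 742560.

742560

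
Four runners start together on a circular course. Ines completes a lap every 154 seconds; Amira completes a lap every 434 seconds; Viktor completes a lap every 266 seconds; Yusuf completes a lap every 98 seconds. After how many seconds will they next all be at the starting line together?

634942 seconds

We need the least common multiple of the intervals.
154 = 2 × 7 × 11
434 = 2 × 7 × 31
266 = 2 × 7 × 19
98 = 2 × 7^2
LCM(154, 434, 266, 98) = 2 × 7^2 × 11 × 19 × 31 = 634942.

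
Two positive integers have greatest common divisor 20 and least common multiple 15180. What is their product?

For any two positive integers, gcd × lcm = product = 20 × 15180 = 303600.

303600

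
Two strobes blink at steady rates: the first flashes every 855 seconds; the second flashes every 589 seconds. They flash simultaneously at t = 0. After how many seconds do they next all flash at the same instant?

26505 seconds

We need the least common multiple of the intervals.
855 = 3^2 × 5 × 19
589 = 19 × 31
LCM(855, 589) = 3^2 × 5 × 19 × 31 = 26505.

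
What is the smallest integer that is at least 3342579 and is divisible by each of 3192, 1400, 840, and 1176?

3351600

The integer must be a common multiple of 3192, 1400, 840, and 1176, so a multiple of their LCM.
3192 = 2^3 × 3 × 7 × 19
1400 = 2^3 × 5^2 × 7
840 = 2^3 × 3 × 5 × 7
1176 = 2^3 × 3 × 7^2
LCM(3192, 1400, 840, 1176) = 2^3 × 3 × 5^2 × 7^2 × 19 = 558600.
Smallest multiple of 558600 that is ≥ 3342579: ⌈3342579/558600⌉ × 558600 = 6 × 558600 = 3351600.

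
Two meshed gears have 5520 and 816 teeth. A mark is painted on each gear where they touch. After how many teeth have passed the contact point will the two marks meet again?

93840 teeth

They coincide at every common multiple of the periods; the first is the LCM.
5520 = 2^4 × 3 × 5 × 23
816 = 2^4 × 3 × 17
LCM(5520, 816) = 2^4 × 3 × 5 × 17 × 23 = 93840.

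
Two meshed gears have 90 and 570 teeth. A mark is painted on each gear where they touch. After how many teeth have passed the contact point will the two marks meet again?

1710 teeth

We need the least common multiple of the intervals.
90 = 2 × 3^2 × 5
570 = 2 × 3 × 5 × 19
LCM(90, 570) = 2 × 3^2 × 5 × 19 = 1710.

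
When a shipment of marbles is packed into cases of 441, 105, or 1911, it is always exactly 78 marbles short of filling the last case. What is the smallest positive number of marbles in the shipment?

28587

Being 78 short of a full case of size k means N ≡ −78 (mod k), i.e. N + 78 is a multiple of each size.
441 = 3^2 × 7^2
105 = 3 × 5 × 7
1911 = 3 × 7^2 × 13
LCM(441, 105, 1911) = 3^2 × 5 × 7^2 × 13 = 28665.
Smallest positive N is 28665 − 78 = 28587.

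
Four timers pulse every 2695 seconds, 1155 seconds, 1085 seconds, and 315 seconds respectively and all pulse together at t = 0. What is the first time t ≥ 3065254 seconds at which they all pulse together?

3759525 seconds

Joint pulses occur at multiples of LCM(2695, 1155, 1085, 315).
2695 = 5 × 7^2 × 11
1155 = 3 × 5 × 7 × 11
1085 = 5 × 7 × 31
315 = 3^2 × 5 × 7
LCM(2695, 1155, 1085, 315) = 3^2 × 5 × 7^2 × 11 × 31 = 751905.
Smallest multiple of 751905 that is ≥ 3065254: ⌈3065254/751905⌉ × 751905 = 5 × 751905 = 3759525.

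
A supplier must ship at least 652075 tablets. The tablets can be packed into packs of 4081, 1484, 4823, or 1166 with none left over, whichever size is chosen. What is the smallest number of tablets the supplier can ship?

The number of tablets must be a common multiple of 4081, 1484, 4823, and 1166, so a multiple of their LCM.
4081 = 7 × 11 × 53
1484 = 2^2 × 7 × 53
4823 = 7 × 13 × 53
1166 = 2 × 11 × 53
LCM(4081, 1484, 4823, 1166) = 2^2 × 7 × 11 × 13 × 53 = 212212.
Smallest multiple of 212212 that is ≥ 652075: ⌈652075/212212⌉ × 212212 = 4 × 212212 = 848848.

848848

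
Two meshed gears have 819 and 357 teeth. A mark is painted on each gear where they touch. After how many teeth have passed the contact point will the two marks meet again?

They coincide at every common multiple of the periods; the first is the LCM.
819 = 3^2 × 7 × 13
357 = 3 × 7 × 17
LCM(819, 357) = 3^2 × 7 × 13 × 17 = 13923.

13923 teeth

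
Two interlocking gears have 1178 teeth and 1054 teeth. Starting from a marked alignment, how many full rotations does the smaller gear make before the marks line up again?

All finish a whole number of cycles simultaneously at t = LCM of the periods.
1178 = 2 × 19 × 31
1054 = 2 × 17 × 31
LCM(1178, 1054) = 2 × 17 × 19 × 31 = 20026.
Rotations for period 1054: 20026 / 1054 = 19.

19 rotations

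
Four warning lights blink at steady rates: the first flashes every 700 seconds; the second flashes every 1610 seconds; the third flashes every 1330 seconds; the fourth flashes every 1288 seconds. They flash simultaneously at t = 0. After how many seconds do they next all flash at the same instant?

They coincide at every common multiple of the periods; the first is the LCM.
700 = 2^2 × 5^2 × 7
1610 = 2 × 5 × 7 × 23
1330 = 2 × 5 × 7 × 19
1288 = 2^3 × 7 × 23
LCM(700, 1610, 1330, 1288) = 2^3 × 5^2 × 7 × 19 × 23 = 611800.

611800 seconds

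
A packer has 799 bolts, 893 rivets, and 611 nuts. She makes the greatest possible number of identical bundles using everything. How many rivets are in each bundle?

Number of bundles = gcd(799, 893, 611).
799 = 17 × 47
893 = 19 × 47
611 = 13 × 47
gcd(799, 893, 611) = 47.
rivets per bundle = 893 / 47 = 19.

19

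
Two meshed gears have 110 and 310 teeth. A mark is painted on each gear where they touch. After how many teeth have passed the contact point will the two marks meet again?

3410 teeth

We need the least common multiple of the intervals.
110 = 2 × 5 × 11
310 = 2 × 5 × 31
LCM(110, 310) = 2 × 5 × 11 × 31 = 3410.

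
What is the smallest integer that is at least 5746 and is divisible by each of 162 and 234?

The integer must be a common multiple of 162 and 234, so a multiple of their LCM.
162 = 2 × 3^4
234 = 2 × 3^2 × 13
LCM(162, 234) = 2 × 3^4 × 13 = 2106.
Smallest multiple of 2106 that is ≥ 5746: ⌈5746/2106⌉ × 2106 = 3 × 2106 = 6318.

6318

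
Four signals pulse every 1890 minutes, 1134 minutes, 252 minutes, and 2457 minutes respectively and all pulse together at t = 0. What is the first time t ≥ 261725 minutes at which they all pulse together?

294840 minutes

Joint pulses occur at multiples of LCM(1890, 1134, 252, 2457).
1890 = 2 × 3^3 × 5 × 7
1134 = 2 × 3^4 × 7
252 = 2^2 × 3^2 × 7
2457 = 3^3 × 7 × 13
LCM(1890, 1134, 252, 2457) = 2^2 × 3^4 × 5 × 7 × 13 = 147420.
Smallest multiple of 147420 that is ≥ 261725: ⌈261725/147420⌉ × 147420 = 2 × 147420 = 294840.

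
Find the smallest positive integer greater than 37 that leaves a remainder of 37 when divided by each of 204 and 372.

6361

N − 37 must be a common multiple of 204 and 372.
204 = 2^2 × 3 × 17
372 = 2^2 × 3 × 31
LCM(204, 372) = 2^2 × 3 × 17 × 31 = 6324.
Smallest N > 37 is LCM + 37 = 6324 + 37 = 6361.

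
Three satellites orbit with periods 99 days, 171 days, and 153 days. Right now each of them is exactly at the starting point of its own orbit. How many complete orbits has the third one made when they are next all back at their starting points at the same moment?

209 orbits

All finish a whole number of cycles simultaneously at t = LCM of the periods.
99 = 3^2 × 11
171 = 3^2 × 19
153 = 3^2 × 17
LCM(99, 171, 153) = 3^2 × 11 × 17 × 19 = 31977.
Orbits for period 153: 31977 / 153 = 209.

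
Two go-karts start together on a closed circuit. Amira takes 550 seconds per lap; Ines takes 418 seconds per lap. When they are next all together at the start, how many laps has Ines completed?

The first common completion time is the LCM of the periods.
550 = 2 × 5^2 × 11
418 = 2 × 11 × 19
LCM(550, 418) = 2 × 5^2 × 11 × 19 = 10450.
Laps for period 418: 10450 / 418 = 25.

25 laps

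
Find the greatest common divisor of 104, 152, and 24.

104 = 2^3 × 13
152 = 2^3 × 19
24 = 2^3 × 3
gcd(104, 152, 24) = 2^3 = 8.

8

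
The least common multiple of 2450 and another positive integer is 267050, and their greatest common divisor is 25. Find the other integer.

2725

gcd × lcm = product of the two integers, so the other integer is (25 × 267050) / 2450 = 2725.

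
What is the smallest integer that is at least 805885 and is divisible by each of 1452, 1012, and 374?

The integer must be a common multiple of 1452, 1012, and 374, so a multiple of their LCM.
1452 = 2^2 × 3 × 11^2
1012 = 2^2 × 11 × 23
374 = 2 × 11 × 17
LCM(1452, 1012, 374) = 2^2 × 3 × 11^2 × 17 × 23 = 567732.
Smallest multiple of 567732 that is ≥ 805885: ⌈805885/567732⌉ × 567732 = 2 × 567732 = 1135464.

1135464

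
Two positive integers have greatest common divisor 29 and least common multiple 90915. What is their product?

For any two positive integers, gcd × lcm = product = 29 × 90915 = 2636535.

2636535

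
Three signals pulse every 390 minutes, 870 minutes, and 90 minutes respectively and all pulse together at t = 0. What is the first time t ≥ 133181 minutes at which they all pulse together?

135720 minutes

Joint pulses occur at multiples of LCM(390, 870, 90).
390 = 2 × 3 × 5 × 13
870 = 2 × 3 × 5 × 29
90 = 2 × 3^2 × 5
LCM(390, 870, 90) = 2 × 3^2 × 5 × 13 × 29 = 33930.
Smallest multiple of 33930 that is ≥ 133181: ⌈133181/33930⌉ × 33930 = 4 × 33930 = 135720.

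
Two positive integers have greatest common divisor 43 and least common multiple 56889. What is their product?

For any two positive integers, gcd × lcm = product = 43 × 56889 = 2446227.

2446227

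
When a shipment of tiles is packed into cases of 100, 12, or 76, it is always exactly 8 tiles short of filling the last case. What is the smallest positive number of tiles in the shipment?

Being 8 short of a full case of size k means N ≡ −8 (mod k), i.e. N + 8 is a multiple of each size.
100 = 2^2 × 5^2
12 = 2^2 × 3
76 = 2^2 × 19
LCM(100, 12, 76) = 2^2 × 3 × 5^2 × 19 = 5700.
Smallest positive N is 5700 − 8 = 5692.

5692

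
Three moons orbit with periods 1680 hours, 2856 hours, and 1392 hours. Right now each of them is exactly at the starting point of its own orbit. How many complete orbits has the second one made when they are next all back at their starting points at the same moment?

All finish a whole number of cycles simultaneously at t = LCM of the periods.
1680 = 2^4 × 3 × 5 × 7
2856 = 2^3 × 3 × 7 × 17
1392 = 2^4 × 3 × 29
LCM(1680, 2856, 1392) = 2^4 × 3 × 5 × 7 × 17 × 29 = 828240.
Orbits for period 2856: 828240 / 2856 = 290.

290 orbits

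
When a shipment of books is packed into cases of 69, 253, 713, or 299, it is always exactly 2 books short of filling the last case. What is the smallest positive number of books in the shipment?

Being 2 short of a full case of size k means N ≡ −2 (mod k), i.e. N + 2 is a multiple of each size.
69 = 3 × 23
253 = 11 × 23
713 = 23 × 31
299 = 13 × 23
LCM(69, 253, 713, 299) = 3 × 11 × 13 × 23 × 31 = 305877.
Smallest positive N is 305877 − 2 = 305875.

305875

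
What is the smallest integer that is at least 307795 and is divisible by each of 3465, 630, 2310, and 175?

The integer must be a common multiple of 3465, 630, 2310, and 175, so a multiple of their LCM.
3465 = 3^2 × 5 × 7 × 11
630 = 2 × 3^2 × 5 × 7
2310 = 2 × 3 × 5 × 7 × 11
175 = 5^2 × 7
LCM(3465, 630, 2310, 175) = 2 × 3^2 × 5^2 × 7 × 11 = 34650.
Smallest multiple of 34650 that is ≥ 307795: ⌈307795/34650⌉ × 34650 = 9 × 34650 = 311850.

311850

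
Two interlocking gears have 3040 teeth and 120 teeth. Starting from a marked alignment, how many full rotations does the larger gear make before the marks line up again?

3 rotations

All finish a whole number of cycles simultaneously at t = LCM of the periods.
3040 = 2^5 × 5 × 19
120 = 2^3 × 3 × 5
LCM(3040, 120) = 2^5 × 3 × 5 × 19 = 9120.
Rotations for period 3040: 9120 / 3040 = 3.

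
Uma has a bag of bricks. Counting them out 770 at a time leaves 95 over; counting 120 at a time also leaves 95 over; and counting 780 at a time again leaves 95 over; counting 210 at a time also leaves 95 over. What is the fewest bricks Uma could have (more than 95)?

120215

N − 95 must be a common multiple of 770, 120, 780, and 210.
770 = 2 × 5 × 7 × 11
120 = 2^3 × 3 × 5
780 = 2^2 × 3 × 5 × 13
210 = 2 × 3 × 5 × 7
LCM(770, 120, 780, 210) = 2^3 × 3 × 5 × 7 × 11 × 13 = 120120.
Smallest N > 95 is LCM + 95 = 120120 + 95 = 120215.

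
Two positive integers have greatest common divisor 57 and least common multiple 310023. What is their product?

For any two positive integers, gcd × lcm = product = 57 × 310023 = 17671311.

17671311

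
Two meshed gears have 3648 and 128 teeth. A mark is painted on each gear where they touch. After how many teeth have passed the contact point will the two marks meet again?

They coincide at every common multiple of the periods; the first is the LCM.
3648 = 2^6 × 3 × 19
128 = 2^7
LCM(3648, 128) = 2^7 × 3 × 19 = 7296.

7296 teeth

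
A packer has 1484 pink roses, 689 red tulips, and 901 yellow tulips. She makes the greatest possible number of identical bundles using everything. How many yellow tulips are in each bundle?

17

Number of bundles = gcd(1484, 689, 901).
1484 = 2^2 × 7 × 53
689 = 13 × 53
901 = 17 × 53
gcd(1484, 689, 901) = 53.
yellow tulips per bundle = 901 / 53 = 17.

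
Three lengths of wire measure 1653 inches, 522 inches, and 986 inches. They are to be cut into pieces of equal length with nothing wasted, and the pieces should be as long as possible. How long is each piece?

29 inches

Each piece length must divide every original length, so the longest possible is gcd(1653, 522, 986).
1653 = 3 × 19 × 29
522 = 2 × 3^2 × 29
986 = 2 × 17 × 29
gcd(1653, 522, 986) = 29.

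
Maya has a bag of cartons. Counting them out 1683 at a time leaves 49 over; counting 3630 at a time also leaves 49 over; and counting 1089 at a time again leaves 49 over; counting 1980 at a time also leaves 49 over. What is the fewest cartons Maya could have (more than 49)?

N − 49 must be a common multiple of 1683, 3630, 1089, and 1980.
1683 = 3^2 × 11 × 17
3630 = 2 × 3 × 5 × 11^2
1089 = 3^2 × 11^2
1980 = 2^2 × 3^2 × 5 × 11
LCM(1683, 3630, 1089, 1980) = 2^2 × 3^2 × 5 × 11^2 × 17 = 370260.
Smallest N > 49 is LCM + 49 = 370260 + 49 = 370309.

370309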